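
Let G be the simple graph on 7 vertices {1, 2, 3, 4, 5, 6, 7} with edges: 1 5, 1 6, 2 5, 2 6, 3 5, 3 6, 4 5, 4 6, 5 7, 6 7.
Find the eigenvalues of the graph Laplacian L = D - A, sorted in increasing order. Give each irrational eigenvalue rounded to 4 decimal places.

[0, 2, 2, 2, 2, 5, 7]

Reading degrees in the order [1, 2, 3, 4, 5, 6, 7] gives [2, 2, 2, 2, 5, 5, 2]; set D = diag(2, 2, 2, 2, 5, 5, 2) and form L = D - A. Diagonalising L (or applying a numerical eigensolver to the 7x7 matrix) gives the spectrum above. By the matrix-tree theorem the graph has (1/7) * product of the nonzero eigenvalues = 80 spanning trees. The eigenvalues sum to 20, which equals trace(L) = 2|E|.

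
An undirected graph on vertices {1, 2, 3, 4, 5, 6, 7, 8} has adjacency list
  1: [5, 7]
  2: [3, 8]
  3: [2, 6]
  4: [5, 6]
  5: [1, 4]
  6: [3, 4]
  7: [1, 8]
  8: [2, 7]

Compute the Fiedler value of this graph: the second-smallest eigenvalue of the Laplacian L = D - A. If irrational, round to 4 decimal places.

0.5858

With the vertex order [1, 2, 3, 4, 5, 6, 7, 8], the degrees are [2, 2, 2, 2, 2, 2, 2, 2], giving D = diag(2, 2, 2, 2, 2, 2, 2, 2) and L = D - A. The sorted Laplacian eigenvalues are [0, 0.5858, 0.5858, 2, 2, 3.4142, 3.4142, 4]; the algebraic connectivity is the second entry, 0.5858. The largest eigenvalue, 4, is at most the vertex count 8.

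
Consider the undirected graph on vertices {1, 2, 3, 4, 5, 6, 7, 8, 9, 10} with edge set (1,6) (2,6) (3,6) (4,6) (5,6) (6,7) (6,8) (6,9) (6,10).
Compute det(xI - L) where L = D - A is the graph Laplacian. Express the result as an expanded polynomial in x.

Reading degrees in the order [1, 2, 3, 4, 5, 6, 7, 8, 9, 10] gives [1, 1, 1, 1, 1, 9, 1, 1, 1, 1]; set D = diag(1, 1, 1, 1, 1, 9, 1, 1, 1, 1) and form L = D - A. Computing det(xI - L) by cofactor expansion (or equivalently via sum-over-permutations) gives x^10 - 18x^9 + 108x^8 - 336x^7 + 630x^6 - 756x^5 + 588x^4 - 288x^3 + 81x^2 - 10x. Since p(0) = det(-L) = 0, x divides p(x). The eigenvalues sum to 18, which equals trace(L) = 2|E|.

x^10 - 18x^9 + 108x^8 - 336x^7 + 630x^6 - 756x^5 + 588x^4 - 288x^3 + 81x^2 - 10x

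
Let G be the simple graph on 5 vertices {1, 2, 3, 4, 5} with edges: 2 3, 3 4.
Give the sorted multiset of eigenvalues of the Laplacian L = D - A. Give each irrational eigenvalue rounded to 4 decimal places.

[0, 0, 0, 1, 3]

Reading degrees in the order [1, 2, 3, 4, 5] gives [0, 1, 2, 1, 0]; set D = diag(0, 1, 2, 1, 0) and form L = D - A. Diagonalising L (or applying a numerical eigensolver to the 5x5 matrix) gives the spectrum above. The 3 zero eigenvalues correspond to the 3 connected components. The largest eigenvalue, 3, is at most the vertex count 5.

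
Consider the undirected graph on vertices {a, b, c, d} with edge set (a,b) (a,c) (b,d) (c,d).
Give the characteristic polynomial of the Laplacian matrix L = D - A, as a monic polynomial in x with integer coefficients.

x^4 - 8x^3 + 20x^2 - 16x

Reading degrees in the order [a, b, c, d] gives [2, 2, 2, 2]; set D = diag(2, 2, 2, 2) and form L = D - A. The eigenvalues of L are [0, 2, 2, 4]; the characteristic polynomial is the product of (x - lambda_i), which multiplies out to x^4 - 8x^3 + 20x^2 - 16x. Since p(0) = det(-L) = 0, x divides p(x). The eigenvalues sum to 8, which equals trace(L) = 2|E|.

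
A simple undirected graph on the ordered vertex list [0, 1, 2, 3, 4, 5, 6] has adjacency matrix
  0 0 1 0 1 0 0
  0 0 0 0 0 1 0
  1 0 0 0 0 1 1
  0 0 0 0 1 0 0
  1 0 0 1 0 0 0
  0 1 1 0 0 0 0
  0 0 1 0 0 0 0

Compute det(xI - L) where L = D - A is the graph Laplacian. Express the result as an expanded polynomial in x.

x^7 - 12x^6 + 54x^5 - 114x^4 + 115x^3 - 50x^2 + 7x

With the vertex order [0, 1, 2, 3, 4, 5, 6], the degrees are [2, 1, 3, 1, 2, 2, 1], giving D = diag(2, 1, 3, 1, 2, 2, 1) and L = D - A. Computing det(xI - L) by cofactor expansion (or equivalently via sum-over-permutations) gives x^7 - 12x^6 + 54x^5 - 114x^4 + 115x^3 - 50x^2 + 7x. Since p(0) = det(-L) = 0, x divides p(x). By the matrix-tree theorem the graph has (1/7) * product of the nonzero eigenvalues = 1 spanning tree.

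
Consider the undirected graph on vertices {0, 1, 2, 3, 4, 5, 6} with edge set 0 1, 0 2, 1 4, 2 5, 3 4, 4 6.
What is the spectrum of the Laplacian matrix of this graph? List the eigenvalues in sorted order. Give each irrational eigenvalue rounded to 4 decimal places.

[0, 0.2254, 1, 1, 2.1859, 3.3604, 4.2283]

Each diagonal entry of L is the vertex degree and each off-diagonal entry is -1 where an edge is present, 0 otherwise; in the order [0, 1, 2, 3, 4, 5, 6] the diagonal is [2, 2, 2, 1, 3, 1, 1]. The multiplicity of 0 as a Laplacian eigenvalue equals the number of connected components. By the matrix-tree theorem the graph has (1/7) * product of the nonzero eigenvalues = 1 spanning tree. The eigenvalues sum to 12, which equals trace(L) = 2|E|.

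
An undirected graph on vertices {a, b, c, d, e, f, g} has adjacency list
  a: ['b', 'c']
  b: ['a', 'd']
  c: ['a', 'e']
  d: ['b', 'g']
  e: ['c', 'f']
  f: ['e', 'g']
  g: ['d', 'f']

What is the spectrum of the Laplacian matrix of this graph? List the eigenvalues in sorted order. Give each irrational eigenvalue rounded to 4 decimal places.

Reading degrees in the order [a, b, c, d, e, f, g] gives [2, 2, 2, 2, 2, 2, 2]; set D = diag(2, 2, 2, 2, 2, 2, 2) and form L = D - A. Since every row of L sums to 0, the all-ones vector is in the kernel and 0 is an eigenvalue. There is one zero in the spectrum, matching the 1 component.

[0, 0.7530, 0.7530, 2.4450, 2.4450, 3.8019, 3.8019]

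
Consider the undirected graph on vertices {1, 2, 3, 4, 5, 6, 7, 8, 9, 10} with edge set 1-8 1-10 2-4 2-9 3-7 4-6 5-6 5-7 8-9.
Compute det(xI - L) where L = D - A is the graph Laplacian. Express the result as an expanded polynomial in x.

Each diagonal entry of L is the vertex degree and each off-diagonal entry is -1 where an edge is present, 0 otherwise; in the order [1, 2, 3, 4, 5, 6, 7, 8, 9, 10] the diagonal is [2, 2, 1, 2, 2, 2, 2, 2, 2, 1]. L has integer entries, so p(x) = det(xI - L) has integer coefficients. Expanding the determinant yields x^10 - 18x^9 + 136x^8 - 560x^7 + 1365x^6 - 2002x^5 + 1716x^4 - 792x^3 + 165x^2 - 10x. The coefficient of x^9 equals -trace(L) = -18, matching the sum of degrees. By the matrix-tree theorem the graph has (1/10) * product of the nonzero eigenvalues = 1 spanning tree.

x^10 - 18x^9 + 136x^8 - 560x^7 + 1365x^6 - 2002x^5 + 1716x^4 - 792x^3 + 165x^2 - 10x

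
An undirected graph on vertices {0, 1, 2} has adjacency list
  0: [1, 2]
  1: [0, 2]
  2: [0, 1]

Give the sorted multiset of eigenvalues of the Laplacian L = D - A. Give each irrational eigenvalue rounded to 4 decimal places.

Reading degrees in the order [0, 1, 2] gives [2, 2, 2]; set D = diag(2, 2, 2) and form L = D - A. The multiplicity of 0 as a Laplacian eigenvalue equals the number of connected components. By the matrix-tree theorem the graph has (1/3) * product of the nonzero eigenvalues = 3 spanning trees.

[0, 3, 3]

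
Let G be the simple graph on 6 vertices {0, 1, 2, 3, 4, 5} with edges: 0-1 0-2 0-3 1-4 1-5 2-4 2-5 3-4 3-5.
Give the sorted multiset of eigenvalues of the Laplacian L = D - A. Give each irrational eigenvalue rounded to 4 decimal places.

[0, 3, 3, 3, 3, 6]

Each diagonal entry of L is the vertex degree and each off-diagonal entry is -1 where an edge is present, 0 otherwise; in the order [0, 1, 2, 3, 4, 5] the diagonal is [3, 3, 3, 3, 3, 3]. Diagonalising L (or applying a numerical eigensolver to the 6x6 matrix) gives the spectrum above. The eigenvalues sum to 18, which equals trace(L) = 2|E|. The largest eigenvalue, 6, is at most the vertex count 6.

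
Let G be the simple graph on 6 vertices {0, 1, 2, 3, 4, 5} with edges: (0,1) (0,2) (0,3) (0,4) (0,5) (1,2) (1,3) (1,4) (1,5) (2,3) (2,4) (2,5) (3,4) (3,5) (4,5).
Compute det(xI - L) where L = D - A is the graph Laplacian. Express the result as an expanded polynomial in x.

With the vertex order [0, 1, 2, 3, 4, 5], the degrees are [5, 5, 5, 5, 5, 5], giving D = diag(5, 5, 5, 5, 5, 5) and L = D - A. L has integer entries, so p(x) = det(xI - L) has integer coefficients. Expanding the determinant yields x^6 - 30x^5 + 360x^4 - 2160x^3 + 6480x^2 - 7776x. Since p(0) = det(-L) = 0, x divides p(x).

x^6 - 30x^5 + 360x^4 - 2160x^3 + 6480x^2 - 7776x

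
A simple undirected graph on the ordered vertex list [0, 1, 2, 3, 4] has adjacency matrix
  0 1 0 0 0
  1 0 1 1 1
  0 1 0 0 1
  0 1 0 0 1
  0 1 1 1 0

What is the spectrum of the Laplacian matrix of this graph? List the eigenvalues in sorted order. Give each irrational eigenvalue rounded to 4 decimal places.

[0, 1, 2, 4, 5]

With the vertex order [0, 1, 2, 3, 4], the degrees are [1, 4, 2, 2, 3], giving D = diag(1, 4, 2, 2, 3) and L = D - A. L is symmetric positive semidefinite, so every eigenvalue is real and nonnegative. The eigenvalues sum to 12, which equals trace(L) = 2|E|. There is one zero in the spectrum, matching the 1 component.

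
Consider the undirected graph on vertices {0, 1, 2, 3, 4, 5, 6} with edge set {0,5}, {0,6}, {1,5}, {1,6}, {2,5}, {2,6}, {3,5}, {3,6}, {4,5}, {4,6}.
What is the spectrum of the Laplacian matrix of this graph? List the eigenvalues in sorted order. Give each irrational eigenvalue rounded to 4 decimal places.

Each diagonal entry of L is the vertex degree and each off-diagonal entry is -1 where an edge is present, 0 otherwise; in the order [0, 1, 2, 3, 4, 5, 6] the diagonal is [2, 2, 2, 2, 2, 5, 5]. The multiplicity of 0 as a Laplacian eigenvalue equals the number of connected components. The single zero eigenvalue shows the graph is connected.

[0, 2, 2, 2, 2, 5, 7]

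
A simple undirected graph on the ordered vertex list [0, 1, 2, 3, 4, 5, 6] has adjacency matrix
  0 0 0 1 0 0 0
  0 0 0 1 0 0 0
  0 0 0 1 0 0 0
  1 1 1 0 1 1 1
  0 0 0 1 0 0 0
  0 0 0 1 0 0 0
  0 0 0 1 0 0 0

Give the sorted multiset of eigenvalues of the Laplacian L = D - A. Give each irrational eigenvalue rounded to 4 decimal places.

Each diagonal entry of L is the vertex degree and each off-diagonal entry is -1 where an edge is present, 0 otherwise; in the order [0, 1, 2, 3, 4, 5, 6] the diagonal is [1, 1, 1, 6, 1, 1, 1]. L is symmetric positive semidefinite, so every eigenvalue is real and nonnegative. The largest eigenvalue, 7, is at most the vertex count 7. By the matrix-tree theorem the graph has (1/7) * product of the nonzero eigenvalues = 1 spanning tree.

[0, 1, 1, 1, 1, 1, 7]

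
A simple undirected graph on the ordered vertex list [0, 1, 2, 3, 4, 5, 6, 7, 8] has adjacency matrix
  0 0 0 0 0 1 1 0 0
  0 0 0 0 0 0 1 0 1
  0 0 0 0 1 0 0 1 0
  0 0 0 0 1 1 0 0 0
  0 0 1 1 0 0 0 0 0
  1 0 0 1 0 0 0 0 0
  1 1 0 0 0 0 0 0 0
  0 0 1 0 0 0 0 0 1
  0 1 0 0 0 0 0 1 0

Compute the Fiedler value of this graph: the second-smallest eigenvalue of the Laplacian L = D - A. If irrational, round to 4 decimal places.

0.4679

Each diagonal entry of L is the vertex degree and each off-diagonal entry is -1 where an edge is present, 0 otherwise; in the order [0, 1, 2, 3, 4, 5, 6, 7, 8] the diagonal is [2, 2, 2, 2, 2, 2, 2, 2, 2]. Computing the eigenvalues of L and sorting gives [0, 0.4679, 0.4679, 1.6527, 1.6527, 3, 3, 3.8794, 3.8794]. The Fiedler value lambda_2 = 0.4679 is strictly positive, so the graph is connected. By the matrix-tree theorem the graph has (1/9) * product of the nonzero eigenvalues = 9 spanning trees.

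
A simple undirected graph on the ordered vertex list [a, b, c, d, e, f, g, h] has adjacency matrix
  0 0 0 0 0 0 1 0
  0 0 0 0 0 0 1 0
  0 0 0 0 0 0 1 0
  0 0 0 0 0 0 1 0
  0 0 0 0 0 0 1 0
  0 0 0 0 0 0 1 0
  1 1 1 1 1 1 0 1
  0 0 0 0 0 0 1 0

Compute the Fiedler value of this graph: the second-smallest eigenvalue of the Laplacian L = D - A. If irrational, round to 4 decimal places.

Each diagonal entry of L is the vertex degree and each off-diagonal entry is -1 where an edge is present, 0 otherwise; in the order [a, b, c, d, e, f, g, h] the diagonal is [1, 1, 1, 1, 1, 1, 7, 1]. Computing the eigenvalues of L and sorting gives [0, 1, 1, 1, 1, 1, 1, 8]. The Fiedler value lambda_2 = 1 is strictly positive, so the graph is connected.

1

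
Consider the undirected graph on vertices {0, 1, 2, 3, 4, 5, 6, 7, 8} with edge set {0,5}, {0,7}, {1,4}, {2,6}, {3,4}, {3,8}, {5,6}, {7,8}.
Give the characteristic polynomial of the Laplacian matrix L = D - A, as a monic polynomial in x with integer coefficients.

Each diagonal entry of L is the vertex degree and each off-diagonal entry is -1 where an edge is present, 0 otherwise; in the order [0, 1, 2, 3, 4, 5, 6, 7, 8] the diagonal is [2, 1, 1, 2, 2, 2, 2, 2, 2]. L has integer entries, so p(x) = det(xI - L) has integer coefficients. Expanding the determinant yields x^9 - 16x^8 + 105x^7 - 364x^6 + 715x^5 - 792x^4 + 462x^3 - 120x^2 + 9x. Since p(0) = det(-L) = 0, x divides p(x).

x^9 - 16x^8 + 105x^7 - 364x^6 + 715x^5 - 792x^4 + 462x^3 - 120x^2 + 9x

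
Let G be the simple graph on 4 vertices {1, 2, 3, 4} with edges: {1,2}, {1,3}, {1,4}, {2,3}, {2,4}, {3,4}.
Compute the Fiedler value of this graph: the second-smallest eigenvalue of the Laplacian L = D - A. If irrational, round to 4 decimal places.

4

Each diagonal entry of L is the vertex degree and each off-diagonal entry is -1 where an edge is present, 0 otherwise; in the order [1, 2, 3, 4] the diagonal is [3, 3, 3, 3]. The sorted Laplacian eigenvalues are [0, 4, 4, 4]; the algebraic connectivity is the second entry, 4. The largest eigenvalue, 4, is at most the vertex count 4.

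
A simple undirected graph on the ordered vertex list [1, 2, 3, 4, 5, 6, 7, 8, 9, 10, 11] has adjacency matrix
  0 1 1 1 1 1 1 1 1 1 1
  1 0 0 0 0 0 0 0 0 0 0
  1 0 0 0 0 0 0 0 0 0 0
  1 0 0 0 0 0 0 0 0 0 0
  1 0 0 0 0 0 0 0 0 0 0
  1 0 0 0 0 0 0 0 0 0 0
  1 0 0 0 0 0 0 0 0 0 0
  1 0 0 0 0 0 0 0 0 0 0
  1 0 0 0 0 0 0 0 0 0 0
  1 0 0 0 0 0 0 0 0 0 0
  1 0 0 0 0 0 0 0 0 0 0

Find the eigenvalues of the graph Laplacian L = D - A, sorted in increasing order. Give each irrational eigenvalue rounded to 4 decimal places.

[0, 1, 1, 1, 1, 1, 1, 1, 1, 1, 11]

With the vertex order [1, 2, 3, 4, 5, 6, 7, 8, 9, 10, 11], the degrees are [10, 1, 1, 1, 1, 1, 1, 1, 1, 1, 1], giving D = diag(10, 1, 1, 1, 1, 1, 1, 1, 1, 1, 1) and L = D - A. L is symmetric positive semidefinite, so every eigenvalue is real and nonnegative. The single zero eigenvalue shows the graph is connected. By the matrix-tree theorem the graph has (1/11) * product of the nonzero eigenvalues = 1 spanning tree. There is one zero in the spectrum, matching the 1 component.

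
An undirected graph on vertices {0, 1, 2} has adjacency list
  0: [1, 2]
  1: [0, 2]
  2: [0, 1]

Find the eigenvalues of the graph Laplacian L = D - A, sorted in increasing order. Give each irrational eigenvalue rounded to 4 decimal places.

With the vertex order [0, 1, 2], the degrees are [2, 2, 2], giving D = diag(2, 2, 2) and L = D - A. Since every row of L sums to 0, the all-ones vector is in the kernel and 0 is an eigenvalue. The single zero eigenvalue shows the graph is connected. There is one zero in the spectrum, matching the 1 component.

[0, 3, 3]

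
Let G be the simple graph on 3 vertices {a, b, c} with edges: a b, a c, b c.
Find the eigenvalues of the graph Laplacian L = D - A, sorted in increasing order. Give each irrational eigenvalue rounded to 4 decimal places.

Each diagonal entry of L is the vertex degree and each off-diagonal entry is -1 where an edge is present, 0 otherwise; in the order [a, b, c] the diagonal is [2, 2, 2]. Diagonalising L (or applying a numerical eigensolver to the 3x3 matrix) gives the spectrum above. By the matrix-tree theorem the graph has (1/3) * product of the nonzero eigenvalues = 3 spanning trees. The eigenvalues sum to 6, which equals trace(L) = 2|E|.

[0, 3, 3]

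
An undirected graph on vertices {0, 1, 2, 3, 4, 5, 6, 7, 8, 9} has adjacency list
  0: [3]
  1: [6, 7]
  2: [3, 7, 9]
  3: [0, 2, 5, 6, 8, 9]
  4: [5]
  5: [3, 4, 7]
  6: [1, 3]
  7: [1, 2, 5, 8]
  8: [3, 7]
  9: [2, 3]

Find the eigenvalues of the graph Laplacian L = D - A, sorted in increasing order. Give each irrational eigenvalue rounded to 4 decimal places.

Each diagonal entry of L is the vertex degree and each off-diagonal entry is -1 where an edge is present, 0 otherwise; in the order [0, 1, 2, 3, 4, 5, 6, 7, 8, 9] the diagonal is [1, 2, 3, 6, 1, 3, 2, 4, 2, 2]. Diagonalising L (or applying a numerical eigensolver to the 10x10 matrix) gives the spectrum above. The single zero eigenvalue shows the graph is connected. There is one zero in the spectrum, matching the 1 component. The largest eigenvalue, 7.2829, is at most the vertex count 10.

[0, 0.6392, 0.8909, 1.1820, 1.6634, 2.5323, 3.0348, 3.5285, 5.2460, 7.2829]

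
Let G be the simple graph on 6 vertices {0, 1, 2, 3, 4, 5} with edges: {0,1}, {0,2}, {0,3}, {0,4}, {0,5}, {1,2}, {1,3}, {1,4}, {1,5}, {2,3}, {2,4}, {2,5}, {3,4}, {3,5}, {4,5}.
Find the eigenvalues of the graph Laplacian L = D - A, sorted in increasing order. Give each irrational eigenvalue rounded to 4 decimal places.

Reading degrees in the order [0, 1, 2, 3, 4, 5] gives [5, 5, 5, 5, 5, 5]; set D = diag(5, 5, 5, 5, 5, 5) and form L = D - A. Since every row of L sums to 0, the all-ones vector is in the kernel and 0 is an eigenvalue. The single zero eigenvalue shows the graph is connected. There is one zero in the spectrum, matching the 1 component.

[0, 6, 6, 6, 6, 6]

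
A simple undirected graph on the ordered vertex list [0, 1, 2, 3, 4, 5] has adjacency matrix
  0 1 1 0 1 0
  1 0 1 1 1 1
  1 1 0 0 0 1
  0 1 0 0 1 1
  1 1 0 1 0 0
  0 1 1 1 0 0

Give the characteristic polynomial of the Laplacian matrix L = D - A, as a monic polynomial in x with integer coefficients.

x^6 - 20x^5 + 155x^4 - 580x^3 + 1045x^2 - 726x

Reading degrees in the order [0, 1, 2, 3, 4, 5] gives [3, 5, 3, 3, 3, 3]; set D = diag(3, 5, 3, 3, 3, 3) and form L = D - A. L has integer entries, so p(x) = det(xI - L) has integer coefficients. Expanding the determinant yields x^6 - 20x^5 + 155x^4 - 580x^3 + 1045x^2 - 726x. The coefficient of x^5 equals -trace(L) = -20, matching the sum of degrees.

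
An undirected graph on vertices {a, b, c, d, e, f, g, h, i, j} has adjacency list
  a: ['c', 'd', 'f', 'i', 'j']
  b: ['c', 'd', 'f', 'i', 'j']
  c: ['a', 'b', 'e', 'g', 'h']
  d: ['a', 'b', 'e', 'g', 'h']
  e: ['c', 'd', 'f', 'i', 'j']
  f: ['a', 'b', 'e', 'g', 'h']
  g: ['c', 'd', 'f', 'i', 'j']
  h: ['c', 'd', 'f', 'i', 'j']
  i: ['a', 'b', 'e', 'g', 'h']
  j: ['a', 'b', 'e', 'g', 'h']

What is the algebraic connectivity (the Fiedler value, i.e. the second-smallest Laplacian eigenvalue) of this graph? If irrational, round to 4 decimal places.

5

Each diagonal entry of L is the vertex degree and each off-diagonal entry is -1 where an edge is present, 0 otherwise; in the order [a, b, c, d, e, f, g, h, i, j] the diagonal is [5, 5, 5, 5, 5, 5, 5, 5, 5, 5]. The smallest Laplacian eigenvalue is always 0. The next one, lambda_2 = 5, measures how hard the graph is to disconnect: larger values mean better connectivity. The largest eigenvalue, 10, is at most the vertex count 10. The eigenvalues sum to 50, which equals trace(L) = 2|E|.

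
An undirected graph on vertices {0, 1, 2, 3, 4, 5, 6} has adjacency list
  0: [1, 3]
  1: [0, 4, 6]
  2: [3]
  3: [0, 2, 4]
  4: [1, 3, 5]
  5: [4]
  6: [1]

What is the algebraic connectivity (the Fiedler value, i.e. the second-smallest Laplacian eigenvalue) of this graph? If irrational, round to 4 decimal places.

0.5858

Reading degrees in the order [0, 1, 2, 3, 4, 5, 6] gives [2, 3, 1, 3, 3, 1, 1]; set D = diag(2, 3, 1, 3, 3, 1, 1) and form L = D - A. Computing the eigenvalues of L and sorting gives [0, 0.5858, 0.6837, 1.4206, 2.8654, 3.4142, 5.0303]. The Fiedler value lambda_2 = 0.5858 is strictly positive, so the graph is connected. There is one zero in the spectrum, matching the 1 component. By the matrix-tree theorem the graph has (1/7) * product of the nonzero eigenvalues = 4 spanning trees.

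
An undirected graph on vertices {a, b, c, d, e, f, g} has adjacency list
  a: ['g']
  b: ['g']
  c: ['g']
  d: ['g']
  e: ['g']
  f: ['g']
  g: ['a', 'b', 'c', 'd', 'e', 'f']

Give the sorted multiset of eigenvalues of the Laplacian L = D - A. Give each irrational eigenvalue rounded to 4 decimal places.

[0, 1, 1, 1, 1, 1, 7]

Each diagonal entry of L is the vertex degree and each off-diagonal entry is -1 where an edge is present, 0 otherwise; in the order [a, b, c, d, e, f, g] the diagonal is [1, 1, 1, 1, 1, 1, 6]. Diagonalising L (or applying a numerical eigensolver to the 7x7 matrix) gives the spectrum above. The single zero eigenvalue shows the graph is connected. The eigenvalues sum to 12, which equals trace(L) = 2|E|.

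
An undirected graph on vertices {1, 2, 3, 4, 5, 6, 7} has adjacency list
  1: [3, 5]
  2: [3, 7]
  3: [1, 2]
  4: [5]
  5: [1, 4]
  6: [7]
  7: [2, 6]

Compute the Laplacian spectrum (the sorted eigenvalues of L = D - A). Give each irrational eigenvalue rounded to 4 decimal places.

[0, 0.1981, 0.7530, 1.5550, 2.4450, 3.2470, 3.8019]

Reading degrees in the order [1, 2, 3, 4, 5, 6, 7] gives [2, 2, 2, 1, 2, 1, 2]; set D = diag(2, 2, 2, 1, 2, 1, 2) and form L = D - A. L is symmetric positive semidefinite, so every eigenvalue is real and nonnegative. The single zero eigenvalue shows the graph is connected. By the matrix-tree theorem the graph has (1/7) * product of the nonzero eigenvalues = 1 spanning tree.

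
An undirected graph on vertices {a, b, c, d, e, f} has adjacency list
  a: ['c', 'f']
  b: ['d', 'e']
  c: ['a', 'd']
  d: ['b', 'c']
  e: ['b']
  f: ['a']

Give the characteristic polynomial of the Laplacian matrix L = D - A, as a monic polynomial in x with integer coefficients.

With the vertex order [a, b, c, d, e, f], the degrees are [2, 2, 2, 2, 1, 1], giving D = diag(2, 2, 2, 2, 1, 1) and L = D - A. L has integer entries, so p(x) = det(xI - L) has integer coefficients. Expanding the determinant yields x^6 - 10x^5 + 36x^4 - 56x^3 + 35x^2 - 6x. The constant term is 0 because L is singular (the all-ones vector lies in its kernel).

x^6 - 10x^5 + 36x^4 - 56x^3 + 35x^2 - 6x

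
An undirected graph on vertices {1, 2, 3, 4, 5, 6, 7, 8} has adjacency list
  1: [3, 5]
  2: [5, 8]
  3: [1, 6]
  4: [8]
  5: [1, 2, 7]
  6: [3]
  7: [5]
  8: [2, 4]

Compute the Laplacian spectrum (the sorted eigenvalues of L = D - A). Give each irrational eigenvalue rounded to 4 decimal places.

Each diagonal entry of L is the vertex degree and each off-diagonal entry is -1 where an edge is present, 0 otherwise; in the order [1, 2, 3, 4, 5, 6, 7, 8] the diagonal is [2, 2, 2, 1, 3, 1, 1, 2]. Since every row of L sums to 0, the all-ones vector is in the kernel and 0 is an eigenvalue. The largest eigenvalue, 4.3623, is at most the vertex count 8. The eigenvalues sum to 14, which equals trace(L) = 2|E|.

[0, 0.1981, 0.4915, 1.3204, 1.5550, 2.8258, 3.2470, 4.3623]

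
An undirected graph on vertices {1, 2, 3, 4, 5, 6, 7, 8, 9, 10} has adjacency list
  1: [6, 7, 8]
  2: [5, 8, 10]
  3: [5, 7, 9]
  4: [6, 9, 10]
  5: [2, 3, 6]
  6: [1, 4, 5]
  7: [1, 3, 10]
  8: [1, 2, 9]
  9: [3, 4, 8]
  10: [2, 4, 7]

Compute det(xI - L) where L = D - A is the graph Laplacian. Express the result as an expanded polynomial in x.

x^10 - 30x^9 + 390x^8 - 2880x^7 + 13305x^6 - 39882x^5 + 77640x^4 - 94800x^3 + 66000x^2 - 20000x

Each diagonal entry of L is the vertex degree and each off-diagonal entry is -1 where an edge is present, 0 otherwise; in the order [1, 2, 3, 4, 5, 6, 7, 8, 9, 10] the diagonal is [3, 3, 3, 3, 3, 3, 3, 3, 3, 3]. The eigenvalues of L are [0, 2, 2, 2, 2, 2, 5, 5, 5, 5]; the characteristic polynomial is the product of (x - lambda_i), which multiplies out to x^10 - 30x^9 + 390x^8 - 2880x^7 + 13305x^6 - 39882x^5 + 77640x^4 - 94800x^3 + 66000x^2 - 20000x. The coefficient of x^9 equals -trace(L) = -30, matching the sum of degrees.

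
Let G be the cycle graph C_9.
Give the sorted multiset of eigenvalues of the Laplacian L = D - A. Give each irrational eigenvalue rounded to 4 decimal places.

The graph has 9 vertices and degree multiset [2, 2, 2, 2, 2, 2, 2, 2, 2]; D is the diagonal matrix of degrees and L = D - A. Since every row of L sums to 0, the all-ones vector is in the kernel and 0 is an eigenvalue. By the matrix-tree theorem the graph has (1/9) * product of the nonzero eigenvalues = 9 spanning trees. The largest eigenvalue, 3.8794, is at most the vertex count 9.

[0, 0.4679, 0.4679, 1.6527, 1.6527, 3, 3, 3.8794, 3.8794]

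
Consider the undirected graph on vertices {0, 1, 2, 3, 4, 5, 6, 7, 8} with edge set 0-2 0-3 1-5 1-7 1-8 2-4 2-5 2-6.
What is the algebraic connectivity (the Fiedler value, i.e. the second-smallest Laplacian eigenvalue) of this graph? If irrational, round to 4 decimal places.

0.2043

With the vertex order [0, 1, 2, 3, 4, 5, 6, 7, 8], the degrees are [2, 3, 4, 1, 1, 2, 1, 1, 1], giving D = diag(2, 3, 4, 1, 1, 2, 1, 1, 1) and L = D - A. The sorted Laplacian eigenvalues are [0, 0.2043, 0.5405, 1, 1, 1.5989, 2.4425, 4.0170, 5.1969]; the algebraic connectivity is the second entry, 0.2043. By the matrix-tree theorem the graph has (1/9) * product of the nonzero eigenvalues = 1 spanning tree.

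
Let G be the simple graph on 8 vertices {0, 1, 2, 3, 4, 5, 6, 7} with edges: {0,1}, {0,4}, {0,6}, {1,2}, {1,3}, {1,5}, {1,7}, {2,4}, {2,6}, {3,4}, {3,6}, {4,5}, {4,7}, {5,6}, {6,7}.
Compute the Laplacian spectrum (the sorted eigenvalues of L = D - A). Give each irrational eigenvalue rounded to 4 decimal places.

With the vertex order [0, 1, 2, 3, 4, 5, 6, 7], the degrees are [3, 5, 3, 3, 5, 3, 5, 3], giving D = diag(3, 5, 3, 3, 5, 3, 5, 3) and L = D - A. The multiplicity of 0 as a Laplacian eigenvalue equals the number of connected components. The single zero eigenvalue shows the graph is connected. The eigenvalues sum to 30, which equals trace(L) = 2|E|. There is one zero in the spectrum, matching the 1 component.

[0, 3, 3, 3, 3, 5, 5, 8]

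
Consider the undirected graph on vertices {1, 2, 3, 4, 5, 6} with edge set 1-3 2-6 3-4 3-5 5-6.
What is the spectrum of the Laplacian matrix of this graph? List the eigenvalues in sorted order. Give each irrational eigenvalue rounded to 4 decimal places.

[0, 0.3249, 1, 1.4608, 3, 4.2143]

With the vertex order [1, 2, 3, 4, 5, 6], the degrees are [1, 1, 3, 1, 2, 2], giving D = diag(1, 1, 3, 1, 2, 2) and L = D - A. Diagonalising L (or applying a numerical eigensolver to the 6x6 matrix) gives the spectrum above. The single zero eigenvalue shows the graph is connected. There is one zero in the spectrum, matching the 1 component.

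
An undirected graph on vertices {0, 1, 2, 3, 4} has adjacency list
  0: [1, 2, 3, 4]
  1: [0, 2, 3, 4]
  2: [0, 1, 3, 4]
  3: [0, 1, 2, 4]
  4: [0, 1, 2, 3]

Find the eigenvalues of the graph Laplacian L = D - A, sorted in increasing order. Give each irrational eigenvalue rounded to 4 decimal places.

With the vertex order [0, 1, 2, 3, 4], the degrees are [4, 4, 4, 4, 4], giving D = diag(4, 4, 4, 4, 4) and L = D - A. L is symmetric positive semidefinite, so every eigenvalue is real and nonnegative. The single zero eigenvalue shows the graph is connected.

[0, 5, 5, 5, 5]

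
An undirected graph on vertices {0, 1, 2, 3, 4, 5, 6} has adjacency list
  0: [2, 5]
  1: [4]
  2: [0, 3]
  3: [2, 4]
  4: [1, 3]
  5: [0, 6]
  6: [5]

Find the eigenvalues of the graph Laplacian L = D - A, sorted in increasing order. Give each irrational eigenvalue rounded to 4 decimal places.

With the vertex order [0, 1, 2, 3, 4, 5, 6], the degrees are [2, 1, 2, 2, 2, 2, 1], giving D = diag(2, 1, 2, 2, 2, 2, 1) and L = D - A. Diagonalising L (or applying a numerical eigensolver to the 7x7 matrix) gives the spectrum above. The single zero eigenvalue shows the graph is connected.

[0, 0.1981, 0.7530, 1.5550, 2.4450, 3.2470, 3.8019]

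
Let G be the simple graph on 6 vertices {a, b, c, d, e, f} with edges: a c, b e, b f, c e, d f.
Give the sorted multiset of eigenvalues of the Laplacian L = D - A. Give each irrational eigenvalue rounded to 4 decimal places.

[0, 0.2679, 1, 2, 3, 3.7321]

With the vertex order [a, b, c, d, e, f], the degrees are [1, 2, 2, 1, 2, 2], giving D = diag(1, 2, 2, 1, 2, 2) and L = D - A. Since every row of L sums to 0, the all-ones vector is in the kernel and 0 is an eigenvalue. By the matrix-tree theorem the graph has (1/6) * product of the nonzero eigenvalues = 1 spanning tree.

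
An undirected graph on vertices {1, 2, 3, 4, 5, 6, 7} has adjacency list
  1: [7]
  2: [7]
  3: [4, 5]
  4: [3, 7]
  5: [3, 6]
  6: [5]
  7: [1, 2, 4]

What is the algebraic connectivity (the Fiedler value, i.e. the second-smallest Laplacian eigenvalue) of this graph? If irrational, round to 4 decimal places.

Each diagonal entry of L is the vertex degree and each off-diagonal entry is -1 where an edge is present, 0 otherwise; in the order [1, 2, 3, 4, 5, 6, 7] the diagonal is [1, 1, 2, 2, 2, 1, 3]. The sorted Laplacian eigenvalues are [0, 0.2254, 1, 1, 2.1859, 3.3604, 4.2283]; the algebraic connectivity is the second entry, 0.2254. By the matrix-tree theorem the graph has (1/7) * product of the nonzero eigenvalues = 1 spanning tree. There is one zero in the spectrum, matching the 1 component.

0.2254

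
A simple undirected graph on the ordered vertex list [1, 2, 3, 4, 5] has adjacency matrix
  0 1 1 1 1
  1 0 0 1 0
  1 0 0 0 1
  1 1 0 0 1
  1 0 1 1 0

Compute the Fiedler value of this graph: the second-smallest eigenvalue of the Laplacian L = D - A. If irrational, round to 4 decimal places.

Each diagonal entry of L is the vertex degree and each off-diagonal entry is -1 where an edge is present, 0 otherwise; in the order [1, 2, 3, 4, 5] the diagonal is [4, 2, 2, 3, 3]. The smallest Laplacian eigenvalue is always 0. The next one, lambda_2 = 1.5858, measures how hard the graph is to disconnect: larger values mean better connectivity. There is one zero in the spectrum, matching the 1 component. The eigenvalues sum to 14, which equals trace(L) = 2|E|.

1.5858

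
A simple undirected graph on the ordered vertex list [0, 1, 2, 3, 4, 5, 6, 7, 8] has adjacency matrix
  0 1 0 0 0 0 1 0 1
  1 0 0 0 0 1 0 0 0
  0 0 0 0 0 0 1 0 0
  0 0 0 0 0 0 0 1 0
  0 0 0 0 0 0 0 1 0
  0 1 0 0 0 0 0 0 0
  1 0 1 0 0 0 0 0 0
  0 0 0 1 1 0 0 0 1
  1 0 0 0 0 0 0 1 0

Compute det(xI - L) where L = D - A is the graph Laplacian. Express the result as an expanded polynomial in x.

With the vertex order [0, 1, 2, 3, 4, 5, 6, 7, 8], the degrees are [3, 2, 1, 1, 1, 1, 2, 3, 2], giving D = diag(3, 2, 1, 1, 1, 1, 2, 3, 2) and L = D - A. Computing det(xI - L) by cofactor expansion (or equivalently via sum-over-permutations) gives x^9 - 16x^8 + 103x^7 - 344x^6 + 642x^5 - 672x^4 + 375x^3 - 98x^2 + 9x. The constant term is 0 because L is singular (the all-ones vector lies in its kernel). There is one zero in the spectrum, matching the 1 component. By the matrix-tree theorem the graph has (1/9) * product of the nonzero eigenvalues = 1 spanning tree.

x^9 - 16x^8 + 103x^7 - 344x^6 + 642x^5 - 672x^4 + 375x^3 - 98x^2 + 9x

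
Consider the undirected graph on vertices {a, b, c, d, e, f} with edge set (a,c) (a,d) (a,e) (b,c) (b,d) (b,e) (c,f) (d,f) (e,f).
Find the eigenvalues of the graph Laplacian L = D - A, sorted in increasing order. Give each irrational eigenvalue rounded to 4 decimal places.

[0, 3, 3, 3, 3, 6]

Reading degrees in the order [a, b, c, d, e, f] gives [3, 3, 3, 3, 3, 3]; set D = diag(3, 3, 3, 3, 3, 3) and form L = D - A. Diagonalising L (or applying a numerical eigensolver to the 6x6 matrix) gives the spectrum above. The single zero eigenvalue shows the graph is connected. The eigenvalues sum to 18, which equals trace(L) = 2|E|. By the matrix-tree theorem the graph has (1/6) * product of the nonzero eigenvalues = 81 spanning trees.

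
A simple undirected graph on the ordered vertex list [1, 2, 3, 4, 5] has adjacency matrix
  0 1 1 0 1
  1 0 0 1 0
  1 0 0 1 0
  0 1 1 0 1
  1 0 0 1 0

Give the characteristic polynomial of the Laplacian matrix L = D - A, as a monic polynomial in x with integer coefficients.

Each diagonal entry of L is the vertex degree and each off-diagonal entry is -1 where an edge is present, 0 otherwise; in the order [1, 2, 3, 4, 5] the diagonal is [3, 2, 2, 3, 2]. L has integer entries, so p(x) = det(xI - L) has integer coefficients. Expanding the determinant yields x^5 - 12x^4 + 51x^3 - 92x^2 + 60x. The coefficient of x^4 equals -trace(L) = -12, matching the sum of degrees. There is one zero in the spectrum, matching the 1 component.

x^5 - 12x^4 + 51x^3 - 92x^2 + 60x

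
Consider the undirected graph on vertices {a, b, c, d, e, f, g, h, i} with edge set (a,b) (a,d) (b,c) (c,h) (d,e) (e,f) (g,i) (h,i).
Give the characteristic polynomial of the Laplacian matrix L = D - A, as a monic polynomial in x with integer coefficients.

Each diagonal entry of L is the vertex degree and each off-diagonal entry is -1 where an edge is present, 0 otherwise; in the order [a, b, c, d, e, f, g, h, i] the diagonal is [2, 2, 2, 2, 2, 1, 1, 2, 2]. L has integer entries, so p(x) = det(xI - L) has integer coefficients. Expanding the determinant yields x^9 - 16x^8 + 105x^7 - 364x^6 + 715x^5 - 792x^4 + 462x^3 - 120x^2 + 9x. The constant term is 0 because L is singular (the all-ones vector lies in its kernel).

x^9 - 16x^8 + 105x^7 - 364x^6 + 715x^5 - 792x^4 + 462x^3 - 120x^2 + 9x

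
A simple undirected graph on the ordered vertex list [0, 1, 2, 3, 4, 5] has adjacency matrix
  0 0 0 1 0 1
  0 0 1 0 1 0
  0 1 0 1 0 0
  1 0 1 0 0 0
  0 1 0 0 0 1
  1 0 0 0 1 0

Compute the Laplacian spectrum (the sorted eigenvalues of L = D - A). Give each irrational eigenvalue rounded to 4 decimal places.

Each diagonal entry of L is the vertex degree and each off-diagonal entry is -1 where an edge is present, 0 otherwise; in the order [0, 1, 2, 3, 4, 5] the diagonal is [2, 2, 2, 2, 2, 2]. L is symmetric positive semidefinite, so every eigenvalue is real and nonnegative. The single zero eigenvalue shows the graph is connected. The eigenvalues sum to 12, which equals trace(L) = 2|E|.

[0, 1, 1, 3, 3, 4]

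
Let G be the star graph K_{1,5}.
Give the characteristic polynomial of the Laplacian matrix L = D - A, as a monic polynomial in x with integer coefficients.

The graph has 6 vertices and degree multiset [5, 1, 1, 1, 1, 1]; D is the diagonal matrix of degrees and L = D - A. L has integer entries, so p(x) = det(xI - L) has integer coefficients. Expanding the determinant yields x^6 - 10x^5 + 30x^4 - 40x^3 + 25x^2 - 6x. The coefficient of x^5 equals -trace(L) = -10, matching the sum of degrees. The eigenvalues sum to 10, which equals trace(L) = 2|E|. By the matrix-tree theorem the graph has (1/6) * product of the nonzero eigenvalues = 1 spanning tree.

x^6 - 10x^5 + 30x^4 - 40x^3 + 25x^2 - 6x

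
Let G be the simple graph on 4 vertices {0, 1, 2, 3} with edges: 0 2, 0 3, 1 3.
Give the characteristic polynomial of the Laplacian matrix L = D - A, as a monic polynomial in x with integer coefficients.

Each diagonal entry of L is the vertex degree and each off-diagonal entry is -1 where an edge is present, 0 otherwise; in the order [0, 1, 2, 3] the diagonal is [2, 1, 1, 2]. L has integer entries, so p(x) = det(xI - L) has integer coefficients. Expanding the determinant yields x^4 - 6x^3 + 10x^2 - 4x. The coefficient of x^3 equals -trace(L) = -6, matching the sum of degrees. The largest eigenvalue, 3.4142, is at most the vertex count 4. By the matrix-tree theorem the graph has (1/4) * product of the nonzero eigenvalues = 1 spanning tree.

x^4 - 6x^3 + 10x^2 - 4x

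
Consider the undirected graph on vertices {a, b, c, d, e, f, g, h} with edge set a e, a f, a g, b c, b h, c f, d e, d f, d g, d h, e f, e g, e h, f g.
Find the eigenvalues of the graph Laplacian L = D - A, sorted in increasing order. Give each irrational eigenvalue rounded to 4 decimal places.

[0, 1.0385, 2.0734, 3.1697, 4.1404, 5.3739, 5.8982, 6.3060]

With the vertex order [a, b, c, d, e, f, g, h], the degrees are [3, 2, 2, 4, 5, 5, 4, 3], giving D = diag(3, 2, 2, 4, 5, 5, 4, 3) and L = D - A. Diagonalising L (or applying a numerical eigensolver to the 8x8 matrix) gives the spectrum above.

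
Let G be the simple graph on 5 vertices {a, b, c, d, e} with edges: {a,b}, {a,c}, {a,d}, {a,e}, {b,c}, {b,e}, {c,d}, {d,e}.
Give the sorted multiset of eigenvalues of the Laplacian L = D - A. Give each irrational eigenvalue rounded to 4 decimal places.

Each diagonal entry of L is the vertex degree and each off-diagonal entry is -1 where an edge is present, 0 otherwise; in the order [a, b, c, d, e] the diagonal is [4, 3, 3, 3, 3]. Since every row of L sums to 0, the all-ones vector is in the kernel and 0 is an eigenvalue. The single zero eigenvalue shows the graph is connected. There is one zero in the spectrum, matching the 1 component. The eigenvalues sum to 16, which equals trace(L) = 2|E|.

[0, 3, 3, 5, 5]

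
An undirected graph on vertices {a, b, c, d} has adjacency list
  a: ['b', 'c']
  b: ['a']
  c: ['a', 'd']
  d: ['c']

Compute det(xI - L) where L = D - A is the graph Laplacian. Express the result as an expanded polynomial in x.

x^4 - 6x^3 + 10x^2 - 4x

Each diagonal entry of L is the vertex degree and each off-diagonal entry is -1 where an edge is present, 0 otherwise; in the order [a, b, c, d] the diagonal is [2, 1, 2, 1]. L has integer entries, so p(x) = det(xI - L) has integer coefficients. Expanding the determinant yields x^4 - 6x^3 + 10x^2 - 4x. Since p(0) = det(-L) = 0, x divides p(x). There is one zero in the spectrum, matching the 1 component. The largest eigenvalue, 3.4142, is at most the vertex count 4.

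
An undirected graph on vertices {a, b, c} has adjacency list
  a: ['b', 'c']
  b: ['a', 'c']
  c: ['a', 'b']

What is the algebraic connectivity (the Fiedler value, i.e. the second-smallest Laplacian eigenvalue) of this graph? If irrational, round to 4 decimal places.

With the vertex order [a, b, c], the degrees are [2, 2, 2], giving D = diag(2, 2, 2) and L = D - A. The smallest Laplacian eigenvalue is always 0. The next one, lambda_2 = 3, measures how hard the graph is to disconnect: larger values mean better connectivity. The eigenvalues sum to 6, which equals trace(L) = 2|E|. There is one zero in the spectrum, matching the 1 component.

3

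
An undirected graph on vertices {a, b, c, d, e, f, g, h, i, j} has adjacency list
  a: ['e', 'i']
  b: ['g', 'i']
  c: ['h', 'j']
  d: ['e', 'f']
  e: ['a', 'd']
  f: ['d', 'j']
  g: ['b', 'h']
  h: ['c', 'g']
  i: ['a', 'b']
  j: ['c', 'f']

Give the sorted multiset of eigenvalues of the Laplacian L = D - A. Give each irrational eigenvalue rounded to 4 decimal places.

[0, 0.3820, 0.3820, 1.3820, 1.3820, 2.6180, 2.6180, 3.6180, 3.6180, 4]

With the vertex order [a, b, c, d, e, f, g, h, i, j], the degrees are [2, 2, 2, 2, 2, 2, 2, 2, 2, 2], giving D = diag(2, 2, 2, 2, 2, 2, 2, 2, 2, 2) and L = D - A. L is symmetric positive semidefinite, so every eigenvalue is real and nonnegative. The single zero eigenvalue shows the graph is connected.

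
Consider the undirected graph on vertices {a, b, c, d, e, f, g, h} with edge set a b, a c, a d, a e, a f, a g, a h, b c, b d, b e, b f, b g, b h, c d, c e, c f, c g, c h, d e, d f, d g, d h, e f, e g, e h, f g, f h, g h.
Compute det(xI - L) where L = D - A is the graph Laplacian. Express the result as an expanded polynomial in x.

x^8 - 56x^7 + 1344x^6 - 17920x^5 + 143360x^4 - 688128x^3 + 1835008x^2 - 2097152x

Each diagonal entry of L is the vertex degree and each off-diagonal entry is -1 where an edge is present, 0 otherwise; in the order [a, b, c, d, e, f, g, h] the diagonal is [7, 7, 7, 7, 7, 7, 7, 7]. Computing det(xI - L) by cofactor expansion (or equivalently via sum-over-permutations) gives x^8 - 56x^7 + 1344x^6 - 17920x^5 + 143360x^4 - 688128x^3 + 1835008x^2 - 2097152x. The constant term is 0 because L is singular (the all-ones vector lies in its kernel).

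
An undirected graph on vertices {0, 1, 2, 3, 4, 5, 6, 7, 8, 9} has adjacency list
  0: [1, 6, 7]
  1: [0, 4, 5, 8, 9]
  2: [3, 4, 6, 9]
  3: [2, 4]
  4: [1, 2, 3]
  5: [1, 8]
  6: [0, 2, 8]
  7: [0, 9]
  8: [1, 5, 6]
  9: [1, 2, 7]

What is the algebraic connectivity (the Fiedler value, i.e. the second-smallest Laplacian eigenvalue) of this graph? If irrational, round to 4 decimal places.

0.9217

Reading degrees in the order [0, 1, 2, 3, 4, 5, 6, 7, 8, 9] gives [3, 5, 4, 2, 3, 2, 3, 2, 3, 3]; set D = diag(3, 5, 4, 2, 3, 2, 3, 2, 3, 3) and form L = D - A. The sorted Laplacian eigenvalues are [0, 0.9217, 1.1232, 2.1114, 2.8267, 3.2599, 3.7268, 4, 5.4858, 6.5445]; the algebraic connectivity is the second entry, 0.9217. The eigenvalues sum to 30, which equals trace(L) = 2|E|.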